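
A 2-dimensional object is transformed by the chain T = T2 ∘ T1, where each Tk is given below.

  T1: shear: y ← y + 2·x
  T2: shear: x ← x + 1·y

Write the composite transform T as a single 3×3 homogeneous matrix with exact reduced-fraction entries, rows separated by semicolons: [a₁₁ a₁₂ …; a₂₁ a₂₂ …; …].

T1 = [1 0 0; 2 1 0; 0 0 1]
T2·T1 = [3 1 0; 2 1 0; 0 0 1]

T = [3 1 0; 2 1 0; 0 0 1]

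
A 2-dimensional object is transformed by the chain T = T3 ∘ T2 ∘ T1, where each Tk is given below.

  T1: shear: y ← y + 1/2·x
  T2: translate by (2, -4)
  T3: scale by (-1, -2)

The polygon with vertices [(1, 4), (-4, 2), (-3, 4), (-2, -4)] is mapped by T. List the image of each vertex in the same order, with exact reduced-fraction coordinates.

T1 shear: y ← y + 1/2·x: (1, 4) → (1, 9/2); (-4, 2) → (-4, 0); (-3, 4) → (-3, 5/2); (-2, -4) → (-2, -5)
T2 translate by (2, -4): (1, 9/2) → (3, 1/2); (-4, 0) → (-2, -4); (-3, 5/2) → (-1, -3/2); (-2, -5) → (0, -9)
T3 scale by (-1, -2): (3, 1/2) → (-3, -1); (-2, -4) → (2, 8); (-1, -3/2) → (1, 3); (0, -9) → (0, 18)

image vertices: (-3, -1), (2, 8), (1, 3), (0, 18)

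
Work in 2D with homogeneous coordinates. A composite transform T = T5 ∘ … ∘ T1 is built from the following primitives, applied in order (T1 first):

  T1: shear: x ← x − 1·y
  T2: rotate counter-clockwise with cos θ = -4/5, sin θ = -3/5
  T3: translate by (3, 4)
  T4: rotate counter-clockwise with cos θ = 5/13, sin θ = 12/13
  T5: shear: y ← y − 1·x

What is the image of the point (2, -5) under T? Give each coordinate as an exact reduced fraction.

T(p) = (-368/65, 127/65)

T1 shear: x ← x − 1·y: (2, -5) → (7, -5)
T2 rotate counter-clockwise with cos θ = -4/5, sin θ = -3/5: (7, -5) → (-43/5, -1/5)
T3 translate by (3, 4): (-43/5, -1/5) → (-28/5, 19/5)
T4 rotate counter-clockwise with cos θ = 5/13, sin θ = 12/13: (-28/5, 19/5) → (-368/65, -241/65)
T5 shear: y ← y − 1·x: (-368/65, -241/65) → (-368/65, 127/65)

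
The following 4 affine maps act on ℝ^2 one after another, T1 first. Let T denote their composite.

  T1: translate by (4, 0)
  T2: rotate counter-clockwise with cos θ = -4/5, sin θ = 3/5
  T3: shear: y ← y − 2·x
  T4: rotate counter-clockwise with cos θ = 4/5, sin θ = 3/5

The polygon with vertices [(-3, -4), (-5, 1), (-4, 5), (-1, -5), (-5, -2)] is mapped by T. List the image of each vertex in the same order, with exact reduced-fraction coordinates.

T1 translate by (4, 0): (-3, -4) → (1, -4); (-5, 1) → (-1, 1); (-4, 5) → (0, 5); (-1, -5) → (3, -5); (-5, -2) → (-1, -2)
T2 rotate counter-clockwise with cos θ = -4/5, sin θ = 3/5: (1, -4) → (8/5, 19/5); (-1, 1) → (1/5, -7/5); (0, 5) → (-3, -4); (3, -5) → (3/5, 29/5); (-1, -2) → (2, 1)
T3 shear: y ← y − 2·x: (8/5, 19/5) → (8/5, 3/5); (1/5, -7/5) → (1/5, -9/5); (-3, -4) → (-3, 2); (3/5, 29/5) → (3/5, 23/5); (2, 1) → (2, -3)
T4 rotate counter-clockwise with cos θ = 4/5, sin θ = 3/5: (8/5, 3/5) → (23/25, 36/25); (1/5, -9/5) → (31/25, -33/25); (-3, 2) → (-18/5, -1/5); (3/5, 23/5) → (-57/25, 101/25); (2, -3) → (17/5, -6/5)

image vertices: (23/25, 36/25), (31/25, -33/25), (-18/5, -1/5), (-57/25, 101/25), (17/5, -6/5)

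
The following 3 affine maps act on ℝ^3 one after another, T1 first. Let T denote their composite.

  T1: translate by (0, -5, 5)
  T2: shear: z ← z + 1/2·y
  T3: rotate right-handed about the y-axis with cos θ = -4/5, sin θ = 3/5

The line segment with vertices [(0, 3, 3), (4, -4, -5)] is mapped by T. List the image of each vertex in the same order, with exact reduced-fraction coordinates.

image vertices: (21/5, -2, -28/5), (-59/10, -9, 6/5)

T1 translate by (0, -5, 5): (0, 3, 3) → (0, -2, 8); (4, -4, -5) → (4, -9, 0)
T2 shear: z ← z + 1/2·y: (0, -2, 8) → (0, -2, 7); (4, -9, 0) → (4, -9, -9/2)
T3 rotate right-handed about the y-axis with cos θ = -4/5, sin θ = 3/5: (0, -2, 7) → (21/5, -2, -28/5); (4, -9, -9/2) → (-59/10, -9, 6/5)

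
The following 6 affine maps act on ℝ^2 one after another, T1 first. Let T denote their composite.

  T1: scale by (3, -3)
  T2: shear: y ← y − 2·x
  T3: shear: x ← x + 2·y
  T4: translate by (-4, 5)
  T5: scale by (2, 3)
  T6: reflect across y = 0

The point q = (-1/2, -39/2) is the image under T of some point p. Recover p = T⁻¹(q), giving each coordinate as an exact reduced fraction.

T1 = [3 0 0; 0 -3 0; 0 0 1]
T2·T1 = [3 0 0; -6 -3 0; 0 0 1]
T3·…·T1 = [-9 -6 0; -6 -3 0; 0 0 1]
T4·…·T1 = [-9 -6 -4; -6 -3 5; 0 0 1]
T5·…·T1 = [-18 -12 -8; -18 -9 15; 0 0 1]
T6·…·T1 = [-18 -12 -8; 18 9 -15; 0 0 1]
det M = 54; M⁻¹ = [1/6 2/9 14/3; -1/3 -1/3 -23/3; 0 0 1]
M⁻¹ · (-1/2, -39/2)ᵀ = (1/4, -1)ᵀ

p = (1/4, -1)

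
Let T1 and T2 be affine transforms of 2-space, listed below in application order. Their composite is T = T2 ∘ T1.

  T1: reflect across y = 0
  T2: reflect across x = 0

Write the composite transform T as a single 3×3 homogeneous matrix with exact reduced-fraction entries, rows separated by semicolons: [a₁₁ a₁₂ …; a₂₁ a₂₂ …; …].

T = [-1 0 0; 0 -1 0; 0 0 1]

T1 = [1 0 0; 0 -1 0; 0 0 1]
T2·T1 = [-1 0 0; 0 -1 0; 0 0 1]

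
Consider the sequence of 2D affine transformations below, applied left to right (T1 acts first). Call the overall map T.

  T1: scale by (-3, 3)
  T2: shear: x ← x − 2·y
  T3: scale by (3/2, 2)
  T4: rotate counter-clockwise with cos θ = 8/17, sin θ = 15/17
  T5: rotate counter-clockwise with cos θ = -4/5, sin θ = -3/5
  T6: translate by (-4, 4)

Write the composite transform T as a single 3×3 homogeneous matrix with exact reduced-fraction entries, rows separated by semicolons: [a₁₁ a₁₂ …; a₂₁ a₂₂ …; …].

T1 = [-3 0 0; 0 3 0; 0 0 1]
T2·T1 = [-3 -6 0; 0 3 0; 0 0 1]
T3·…·T1 = [-9/2 -9 0; 0 6 0; 0 0 1]
T4·…·T1 = [-36/17 -162/17 0; -135/34 -87/17 0; 0 0 1]
T5·…·T1 = [-117/170 387/85 0; 378/85 834/85 0; 0 0 1]
T6·…·T1 = [-117/170 387/85 -4; 378/85 834/85 4; 0 0 1]

T = [-117/170 387/85 -4; 378/85 834/85 4; 0 0 1]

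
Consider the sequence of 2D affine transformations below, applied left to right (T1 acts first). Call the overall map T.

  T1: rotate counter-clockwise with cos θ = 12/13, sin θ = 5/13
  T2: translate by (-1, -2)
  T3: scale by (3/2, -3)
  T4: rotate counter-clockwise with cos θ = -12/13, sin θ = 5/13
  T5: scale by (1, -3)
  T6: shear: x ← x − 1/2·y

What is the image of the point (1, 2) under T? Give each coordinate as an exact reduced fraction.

T1 rotate counter-clockwise with cos θ = 12/13, sin θ = 5/13: (1, 2) → (2/13, 29/13)
T2 translate by (-1, -2): (2/13, 29/13) → (-11/13, 3/13)
T3 scale by (3/2, -3): (-11/13, 3/13) → (-33/26, -9/13)
T4 rotate counter-clockwise with cos θ = -12/13, sin θ = 5/13: (-33/26, -9/13) → (243/169, 51/338)
T5 scale by (1, -3): (243/169, 51/338) → (243/169, -153/338)
T6 shear: x ← x − 1/2·y: (243/169, -153/338) → (1125/676, -153/338)

T(p) = (1125/676, -153/338)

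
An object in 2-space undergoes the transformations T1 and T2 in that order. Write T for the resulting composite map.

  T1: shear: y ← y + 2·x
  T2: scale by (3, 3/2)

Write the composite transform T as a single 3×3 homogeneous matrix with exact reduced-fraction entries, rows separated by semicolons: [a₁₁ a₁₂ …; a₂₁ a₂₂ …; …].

T = [3 0 0; 3 3/2 0; 0 0 1]

T1 = [1 0 0; 2 1 0; 0 0 1]
T2·T1 = [3 0 0; 3 3/2 0; 0 0 1]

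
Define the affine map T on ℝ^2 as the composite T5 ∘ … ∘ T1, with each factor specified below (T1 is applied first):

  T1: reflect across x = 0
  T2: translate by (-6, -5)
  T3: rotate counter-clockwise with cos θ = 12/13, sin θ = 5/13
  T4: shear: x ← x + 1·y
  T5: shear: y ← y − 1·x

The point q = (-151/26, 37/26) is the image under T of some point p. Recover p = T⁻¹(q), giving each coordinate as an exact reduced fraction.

T1 = [-1 0 0; 0 1 0; 0 0 1]
T2·T1 = [-1 0 -6; 0 1 -5; 0 0 1]
T3·…·T1 = [-12/13 -5/13 -47/13; -5/13 12/13 -90/13; 0 0 1]
T4·…·T1 = [-17/13 7/13 -137/13; -5/13 12/13 -90/13; 0 0 1]
T5·…·T1 = [-17/13 7/13 -137/13; 12/13 5/13 47/13; 0 0 1]
det M = -1; M⁻¹ = [-5/13 7/13 -6; 12/13 17/13 5; 0 0 1]
M⁻¹ · (-151/26, 37/26)ᵀ = (-3, 3/2)ᵀ

p = (-3, 3/2)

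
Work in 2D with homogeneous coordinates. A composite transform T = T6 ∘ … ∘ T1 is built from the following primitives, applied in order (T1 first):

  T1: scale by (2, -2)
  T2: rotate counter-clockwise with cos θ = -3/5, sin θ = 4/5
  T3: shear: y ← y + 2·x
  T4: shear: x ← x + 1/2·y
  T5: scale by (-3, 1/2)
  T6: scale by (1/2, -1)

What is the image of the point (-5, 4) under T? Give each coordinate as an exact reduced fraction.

T(p) = (-174/5, -54/5)

T1 scale by (2, -2): (-5, 4) → (-10, -8)
T2 rotate counter-clockwise with cos θ = -3/5, sin θ = 4/5: (-10, -8) → (62/5, -16/5)
T3 shear: y ← y + 2·x: (62/5, -16/5) → (62/5, 108/5)
T4 shear: x ← x + 1/2·y: (62/5, 108/5) → (116/5, 108/5)
T5 scale by (-3, 1/2): (116/5, 108/5) → (-348/5, 54/5)
T6 scale by (1/2, -1): (-348/5, 54/5) → (-174/5, -54/5)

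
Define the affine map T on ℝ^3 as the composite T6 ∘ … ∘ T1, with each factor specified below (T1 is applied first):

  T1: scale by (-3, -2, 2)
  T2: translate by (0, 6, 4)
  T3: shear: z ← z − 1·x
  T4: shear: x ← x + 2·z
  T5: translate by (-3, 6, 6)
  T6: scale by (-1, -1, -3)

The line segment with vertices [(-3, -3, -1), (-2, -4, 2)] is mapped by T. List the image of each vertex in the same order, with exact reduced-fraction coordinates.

T1 scale by (-3, -2, 2): (-3, -3, -1) → (9, 6, -2); (-2, -4, 2) → (6, 8, 4)
T2 translate by (0, 6, 4): (9, 6, -2) → (9, 12, 2); (6, 8, 4) → (6, 14, 8)
T3 shear: z ← z − 1·x: (9, 12, 2) → (9, 12, -7); (6, 14, 8) → (6, 14, 2)
T4 shear: x ← x + 2·z: (9, 12, -7) → (-5, 12, -7); (6, 14, 2) → (10, 14, 2)
T5 translate by (-3, 6, 6): (-5, 12, -7) → (-8, 18, -1); (10, 14, 2) → (7, 20, 8)
T6 scale by (-1, -1, -3): (-8, 18, -1) → (8, -18, 3); (7, 20, 8) → (-7, -20, -24)

image vertices: (8, -18, 3), (-7, -20, -24)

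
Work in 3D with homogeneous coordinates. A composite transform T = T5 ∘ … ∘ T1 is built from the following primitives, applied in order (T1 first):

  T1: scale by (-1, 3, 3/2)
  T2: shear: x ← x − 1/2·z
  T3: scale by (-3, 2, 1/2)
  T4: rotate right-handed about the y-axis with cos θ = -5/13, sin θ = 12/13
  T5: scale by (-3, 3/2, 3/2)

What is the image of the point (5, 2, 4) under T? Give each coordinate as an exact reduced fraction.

T1 scale by (-1, 3, 3/2): (5, 2, 4) → (-5, 6, 6)
T2 shear: x ← x − 1/2·z: (-5, 6, 6) → (-8, 6, 6)
T3 scale by (-3, 2, 1/2): (-8, 6, 6) → (24, 12, 3)
T4 rotate right-handed about the y-axis with cos θ = -5/13, sin θ = 12/13: (24, 12, 3) → (-84/13, 12, -303/13)
T5 scale by (-3, 3/2, 3/2): (-84/13, 12, -303/13) → (252/13, 18, -909/26)

T(p) = (252/13, 18, -909/26)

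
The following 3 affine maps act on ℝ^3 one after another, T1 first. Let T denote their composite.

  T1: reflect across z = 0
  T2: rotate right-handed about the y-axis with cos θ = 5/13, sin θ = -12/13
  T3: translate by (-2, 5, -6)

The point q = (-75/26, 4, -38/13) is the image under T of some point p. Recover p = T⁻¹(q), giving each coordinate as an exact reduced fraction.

p = (5/2, -1, -2)

T1 = [1 0 0 0; 0 1 0 0; 0 0 -1 0; 0 0 0 1]
T2·T1 = [5/13 0 12/13 0; 0 1 0 0; 12/13 0 -5/13 0; 0 0 0 1]
T3·…·T1 = [5/13 0 12/13 -2; 0 1 0 5; 12/13 0 -5/13 -6; 0 0 0 1]
det M = -1; M⁻¹ = [5/13 0 12/13 82/13; 0 1 0 -5; 12/13 0 -5/13 -6/13; 0 0 0 1]
M⁻¹ · (-75/26, 4, -38/13)ᵀ = (5/2, -1, -2)ᵀ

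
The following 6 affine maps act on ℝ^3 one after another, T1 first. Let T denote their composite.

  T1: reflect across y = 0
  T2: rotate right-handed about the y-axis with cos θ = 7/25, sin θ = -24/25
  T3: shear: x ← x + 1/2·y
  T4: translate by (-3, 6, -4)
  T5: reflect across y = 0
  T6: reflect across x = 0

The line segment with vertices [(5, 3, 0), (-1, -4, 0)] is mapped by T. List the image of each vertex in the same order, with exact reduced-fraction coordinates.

image vertices: (31/10, -3, 4/5), (32/25, -10, -124/25)

T1 reflect across y = 0: (5, 3, 0) → (5, -3, 0); (-1, -4, 0) → (-1, 4, 0)
T2 rotate right-handed about the y-axis with cos θ = 7/25, sin θ = -24/25: (5, -3, 0) → (7/5, -3, 24/5); (-1, 4, 0) → (-7/25, 4, -24/25)
T3 shear: x ← x + 1/2·y: (7/5, -3, 24/5) → (-1/10, -3, 24/5); (-7/25, 4, -24/25) → (43/25, 4, -24/25)
T4 translate by (-3, 6, -4): (-1/10, -3, 24/5) → (-31/10, 3, 4/5); (43/25, 4, -24/25) → (-32/25, 10, -124/25)
T5 reflect across y = 0: (-31/10, 3, 4/5) → (-31/10, -3, 4/5); (-32/25, 10, -124/25) → (-32/25, -10, -124/25)
T6 reflect across x = 0: (-31/10, -3, 4/5) → (31/10, -3, 4/5); (-32/25, -10, -124/25) → (32/25, -10, -124/25)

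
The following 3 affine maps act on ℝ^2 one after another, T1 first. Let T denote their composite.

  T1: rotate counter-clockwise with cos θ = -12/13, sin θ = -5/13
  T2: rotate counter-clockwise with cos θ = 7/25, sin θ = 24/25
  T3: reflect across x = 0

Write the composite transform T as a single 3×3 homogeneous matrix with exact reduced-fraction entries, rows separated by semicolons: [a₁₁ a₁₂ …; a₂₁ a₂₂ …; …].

T1 = [-12/13 5/13 0; -5/13 -12/13 0; 0 0 1]
T2·T1 = [36/325 323/325 0; -323/325 36/325 0; 0 0 1]
T3·…·T1 = [-36/325 -323/325 0; -323/325 36/325 0; 0 0 1]

T = [-36/325 -323/325 0; -323/325 36/325 0; 0 0 1]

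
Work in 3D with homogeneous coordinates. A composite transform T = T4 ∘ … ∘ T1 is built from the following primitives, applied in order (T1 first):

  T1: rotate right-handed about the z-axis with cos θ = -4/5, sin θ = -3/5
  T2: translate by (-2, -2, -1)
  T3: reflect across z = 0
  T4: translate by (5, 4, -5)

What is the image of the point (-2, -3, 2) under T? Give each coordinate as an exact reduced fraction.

T(p) = (14/5, 28/5, -6)

T1 rotate right-handed about the z-axis with cos θ = -4/5, sin θ = -3/5: (-2, -3, 2) → (-1/5, 18/5, 2)
T2 translate by (-2, -2, -1): (-1/5, 18/5, 2) → (-11/5, 8/5, 1)
T3 reflect across z = 0: (-11/5, 8/5, 1) → (-11/5, 8/5, -1)
T4 translate by (5, 4, -5): (-11/5, 8/5, -1) → (14/5, 28/5, -6)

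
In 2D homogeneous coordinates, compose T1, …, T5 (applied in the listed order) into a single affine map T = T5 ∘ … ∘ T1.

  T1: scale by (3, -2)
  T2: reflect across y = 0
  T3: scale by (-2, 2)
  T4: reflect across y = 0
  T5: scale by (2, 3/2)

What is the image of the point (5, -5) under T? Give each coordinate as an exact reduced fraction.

T1 scale by (3, -2): (5, -5) → (15, 10)
T2 reflect across y = 0: (15, 10) → (15, -10)
T3 scale by (-2, 2): (15, -10) → (-30, -20)
T4 reflect across y = 0: (-30, -20) → (-30, 20)
T5 scale by (2, 3/2): (-30, 20) → (-60, 30)

T(p) = (-60, 30)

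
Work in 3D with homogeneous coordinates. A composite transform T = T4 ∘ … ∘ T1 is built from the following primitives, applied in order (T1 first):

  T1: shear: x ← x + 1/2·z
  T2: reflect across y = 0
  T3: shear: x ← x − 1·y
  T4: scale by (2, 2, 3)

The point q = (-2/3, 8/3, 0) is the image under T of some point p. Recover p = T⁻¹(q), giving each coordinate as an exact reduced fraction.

T1 = [1 0 1/2 0; 0 1 0 0; 0 0 1 0; 0 0 0 1]
T2·T1 = [1 0 1/2 0; 0 -1 0 0; 0 0 1 0; 0 0 0 1]
T3·…·T1 = [1 1 1/2 0; 0 -1 0 0; 0 0 1 0; 0 0 0 1]
T4·…·T1 = [2 2 1 0; 0 -2 0 0; 0 0 3 0; 0 0 0 1]
det M = -12; M⁻¹ = [1/2 1/2 -1/6 0; 0 -1/2 0 0; 0 0 1/3 0; 0 0 0 1]
M⁻¹ · (-2/3, 8/3, 0)ᵀ = (1, -4/3, 0)ᵀ

p = (1, -4/3, 0)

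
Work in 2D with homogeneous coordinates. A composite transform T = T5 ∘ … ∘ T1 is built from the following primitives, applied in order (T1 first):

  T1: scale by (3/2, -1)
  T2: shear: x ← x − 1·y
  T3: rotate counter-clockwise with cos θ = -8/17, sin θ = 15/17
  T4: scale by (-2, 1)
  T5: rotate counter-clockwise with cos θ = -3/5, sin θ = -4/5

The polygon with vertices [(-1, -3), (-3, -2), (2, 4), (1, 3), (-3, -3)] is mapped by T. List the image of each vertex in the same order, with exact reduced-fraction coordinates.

T1 scale by (3/2, -1): (-1, -3) → (-3/2, 3); (-3, -2) → (-9/2, 2); (2, 4) → (3, -4); (1, 3) → (3/2, -3); (-3, -3) → (-9/2, 3)
T2 shear: x ← x − 1·y: (-3/2, 3) → (-9/2, 3); (-9/2, 2) → (-13/2, 2); (3, -4) → (7, -4); (3/2, -3) → (9/2, -3); (-9/2, 3) → (-15/2, 3)
T3 rotate counter-clockwise with cos θ = -8/17, sin θ = 15/17: (-9/2, 3) → (-9/17, -183/34); (-13/2, 2) → (22/17, -227/34); (7, -4) → (4/17, 137/17); (9/2, -3) → (9/17, 183/34); (-15/2, 3) → (15/17, -273/34)
T4 scale by (-2, 1): (-9/17, -183/34) → (18/17, -183/34); (22/17, -227/34) → (-44/17, -227/34); (4/17, 137/17) → (-8/17, 137/17); (9/17, 183/34) → (-18/17, 183/34); (15/17, -273/34) → (-30/17, -273/34)
T5 rotate counter-clockwise with cos θ = -3/5, sin θ = -4/5: (18/17, -183/34) → (-84/17, 81/34); (-44/17, -227/34) → (-322/85, 1033/170); (-8/17, 137/17) → (572/85, -379/85); (-18/17, 183/34) → (84/17, -81/34); (-30/17, -273/34) → (-456/85, 1059/170)

image vertices: (-84/17, 81/34), (-322/85, 1033/170), (572/85, -379/85), (84/17, -81/34), (-456/85, 1059/170)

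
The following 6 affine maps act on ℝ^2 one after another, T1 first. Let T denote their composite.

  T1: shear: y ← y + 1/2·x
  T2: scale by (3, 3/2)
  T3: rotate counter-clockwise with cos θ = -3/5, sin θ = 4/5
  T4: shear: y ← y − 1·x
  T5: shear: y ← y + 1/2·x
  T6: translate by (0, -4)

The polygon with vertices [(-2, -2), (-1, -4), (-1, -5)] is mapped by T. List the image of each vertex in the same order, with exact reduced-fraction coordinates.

image vertices: (36/5, -97/10), (36/5, -119/20), (42/5, -113/20)

T1 shear: y ← y + 1/2·x: (-2, -2) → (-2, -3); (-1, -4) → (-1, -9/2); (-1, -5) → (-1, -11/2)
T2 scale by (3, 3/2): (-2, -3) → (-6, -9/2); (-1, -9/2) → (-3, -27/4); (-1, -11/2) → (-3, -33/4)
T3 rotate counter-clockwise with cos θ = -3/5, sin θ = 4/5: (-6, -9/2) → (36/5, -21/10); (-3, -27/4) → (36/5, 33/20); (-3, -33/4) → (42/5, 51/20)
T4 shear: y ← y − 1·x: (36/5, -21/10) → (36/5, -93/10); (36/5, 33/20) → (36/5, -111/20); (42/5, 51/20) → (42/5, -117/20)
T5 shear: y ← y + 1/2·x: (36/5, -93/10) → (36/5, -57/10); (36/5, -111/20) → (36/5, -39/20); (42/5, -117/20) → (42/5, -33/20)
T6 translate by (0, -4): (36/5, -57/10) → (36/5, -97/10); (36/5, -39/20) → (36/5, -119/20); (42/5, -33/20) → (42/5, -113/20)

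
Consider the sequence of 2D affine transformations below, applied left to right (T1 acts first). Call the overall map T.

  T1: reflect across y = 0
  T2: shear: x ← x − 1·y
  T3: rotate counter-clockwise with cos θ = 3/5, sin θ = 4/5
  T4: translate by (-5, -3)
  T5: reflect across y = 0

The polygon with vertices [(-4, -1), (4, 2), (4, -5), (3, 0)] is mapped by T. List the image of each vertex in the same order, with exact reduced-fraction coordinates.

image vertices: (-44/5, 32/5), (1/5, -3/5), (-48/5, 4/5), (-16/5, 3/5)

T1 reflect across y = 0: (-4, -1) → (-4, 1); (4, 2) → (4, -2); (4, -5) → (4, 5); (3, 0) → (3, 0)
T2 shear: x ← x − 1·y: (-4, 1) → (-5, 1); (4, -2) → (6, -2); (4, 5) → (-1, 5); (3, 0) → (3, 0)
T3 rotate counter-clockwise with cos θ = 3/5, sin θ = 4/5: (-5, 1) → (-19/5, -17/5); (6, -2) → (26/5, 18/5); (-1, 5) → (-23/5, 11/5); (3, 0) → (9/5, 12/5)
T4 translate by (-5, -3): (-19/5, -17/5) → (-44/5, -32/5); (26/5, 18/5) → (1/5, 3/5); (-23/5, 11/5) → (-48/5, -4/5); (9/5, 12/5) → (-16/5, -3/5)
T5 reflect across y = 0: (-44/5, -32/5) → (-44/5, 32/5); (1/5, 3/5) → (1/5, -3/5); (-48/5, -4/5) → (-48/5, 4/5); (-16/5, -3/5) → (-16/5, 3/5)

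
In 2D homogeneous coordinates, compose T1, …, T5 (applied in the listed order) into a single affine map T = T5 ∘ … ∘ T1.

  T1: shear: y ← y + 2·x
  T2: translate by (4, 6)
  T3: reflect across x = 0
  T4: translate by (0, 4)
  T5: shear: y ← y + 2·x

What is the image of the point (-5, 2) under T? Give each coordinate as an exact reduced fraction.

T(p) = (1, 4)

T1 shear: y ← y + 2·x: (-5, 2) → (-5, -8)
T2 translate by (4, 6): (-5, -8) → (-1, -2)
T3 reflect across x = 0: (-1, -2) → (1, -2)
T4 translate by (0, 4): (1, -2) → (1, 2)
T5 shear: y ← y + 2·x: (1, 2) → (1, 4)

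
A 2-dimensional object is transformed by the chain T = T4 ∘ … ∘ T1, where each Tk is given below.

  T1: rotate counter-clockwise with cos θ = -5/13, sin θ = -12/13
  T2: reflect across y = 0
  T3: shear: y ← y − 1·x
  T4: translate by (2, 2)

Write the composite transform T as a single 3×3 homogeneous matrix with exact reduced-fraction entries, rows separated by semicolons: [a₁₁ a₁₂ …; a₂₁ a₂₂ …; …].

T = [-5/13 12/13 2; 17/13 -7/13 2; 0 0 1]

T1 = [-5/13 12/13 0; -12/13 -5/13 0; 0 0 1]
T2·T1 = [-5/13 12/13 0; 12/13 5/13 0; 0 0 1]
T3·…·T1 = [-5/13 12/13 0; 17/13 -7/13 0; 0 0 1]
T4·…·T1 = [-5/13 12/13 2; 17/13 -7/13 2; 0 0 1]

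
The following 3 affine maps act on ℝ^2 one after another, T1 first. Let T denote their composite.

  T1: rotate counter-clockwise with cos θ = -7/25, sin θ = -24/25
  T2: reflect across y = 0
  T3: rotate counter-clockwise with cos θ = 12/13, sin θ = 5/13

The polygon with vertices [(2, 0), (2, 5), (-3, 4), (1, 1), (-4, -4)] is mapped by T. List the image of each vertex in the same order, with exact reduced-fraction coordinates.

T1 rotate counter-clockwise with cos θ = -7/25, sin θ = -24/25: (2, 0) → (-14/25, -48/25); (2, 5) → (106/25, -83/25); (-3, 4) → (117/25, 44/25); (1, 1) → (17/25, -31/25); (-4, -4) → (-68/25, 124/25)
T2 reflect across y = 0: (-14/25, -48/25) → (-14/25, 48/25); (106/25, -83/25) → (106/25, 83/25); (117/25, 44/25) → (117/25, -44/25); (17/25, -31/25) → (17/25, 31/25); (-68/25, 124/25) → (-68/25, -124/25)
T3 rotate counter-clockwise with cos θ = 12/13, sin θ = 5/13: (-14/25, 48/25) → (-408/325, 506/325); (106/25, 83/25) → (857/325, 1526/325); (117/25, -44/25) → (1624/325, 57/325); (17/25, 31/25) → (49/325, 457/325); (-68/25, -124/25) → (-196/325, -1828/325)

image vertices: (-408/325, 506/325), (857/325, 1526/325), (1624/325, 57/325), (49/325, 457/325), (-196/325, -1828/325)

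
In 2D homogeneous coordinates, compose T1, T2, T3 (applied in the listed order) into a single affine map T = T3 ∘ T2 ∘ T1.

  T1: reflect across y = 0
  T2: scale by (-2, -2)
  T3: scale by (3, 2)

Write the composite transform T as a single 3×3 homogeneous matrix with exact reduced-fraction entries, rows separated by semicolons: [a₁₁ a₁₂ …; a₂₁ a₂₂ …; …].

T1 = [1 0 0; 0 -1 0; 0 0 1]
T2·T1 = [-2 0 0; 0 2 0; 0 0 1]
T3·…·T1 = [-6 0 0; 0 4 0; 0 0 1]

T = [-6 0 0; 0 4 0; 0 0 1]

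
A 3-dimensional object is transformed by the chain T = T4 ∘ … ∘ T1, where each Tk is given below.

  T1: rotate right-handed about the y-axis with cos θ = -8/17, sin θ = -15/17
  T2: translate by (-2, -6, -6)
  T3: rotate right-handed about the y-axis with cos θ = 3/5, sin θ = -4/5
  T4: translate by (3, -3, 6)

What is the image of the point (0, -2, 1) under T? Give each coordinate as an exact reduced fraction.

T(p) = (548/85, -11, -16/85)

T1 rotate right-handed about the y-axis with cos θ = -8/17, sin θ = -15/17: (0, -2, 1) → (-15/17, -2, -8/17)
T2 translate by (-2, -6, -6): (-15/17, -2, -8/17) → (-49/17, -8, -110/17)
T3 rotate right-handed about the y-axis with cos θ = 3/5, sin θ = -4/5: (-49/17, -8, -110/17) → (293/85, -8, -526/85)
T4 translate by (3, -3, 6): (293/85, -8, -526/85) → (548/85, -11, -16/85)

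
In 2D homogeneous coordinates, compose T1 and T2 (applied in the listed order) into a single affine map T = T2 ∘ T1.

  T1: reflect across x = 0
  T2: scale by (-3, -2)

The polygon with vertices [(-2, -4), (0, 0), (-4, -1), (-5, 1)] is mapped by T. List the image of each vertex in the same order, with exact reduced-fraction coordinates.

image vertices: (-6, 8), (0, 0), (-12, 2), (-15, -2)

T1 reflect across x = 0: (-2, -4) → (2, -4); (0, 0) → (0, 0); (-4, -1) → (4, -1); (-5, 1) → (5, 1)
T2 scale by (-3, -2): (2, -4) → (-6, 8); (0, 0) → (0, 0); (4, -1) → (-12, 2); (5, 1) → (-15, -2)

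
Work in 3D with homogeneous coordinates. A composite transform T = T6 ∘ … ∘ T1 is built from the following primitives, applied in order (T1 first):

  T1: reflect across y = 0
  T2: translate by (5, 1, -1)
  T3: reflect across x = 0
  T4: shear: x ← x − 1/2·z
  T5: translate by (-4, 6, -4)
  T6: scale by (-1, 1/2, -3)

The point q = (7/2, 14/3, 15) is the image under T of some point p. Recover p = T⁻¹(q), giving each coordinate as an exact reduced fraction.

p = (-5, -7/3, 0)

T1 = [1 0 0 0; 0 -1 0 0; 0 0 1 0; 0 0 0 1]
T2·T1 = [1 0 0 5; 0 -1 0 1; 0 0 1 -1; 0 0 0 1]
T3·…·T1 = [-1 0 0 -5; 0 -1 0 1; 0 0 1 -1; 0 0 0 1]
T4·…·T1 = [-1 0 -1/2 -9/2; 0 -1 0 1; 0 0 1 -1; 0 0 0 1]
T5·…·T1 = [-1 0 -1/2 -17/2; 0 -1 0 7; 0 0 1 -5; 0 0 0 1]
T6·…·T1 = [1 0 1/2 17/2; 0 -1/2 0 7/2; 0 0 -3 15; 0 0 0 1]
det M = 3/2; M⁻¹ = [1 0 1/6 -11; 0 -2 0 7; 0 0 -1/3 5; 0 0 0 1]
M⁻¹ · (7/2, 14/3, 15)ᵀ = (-5, -7/3, 0)ᵀ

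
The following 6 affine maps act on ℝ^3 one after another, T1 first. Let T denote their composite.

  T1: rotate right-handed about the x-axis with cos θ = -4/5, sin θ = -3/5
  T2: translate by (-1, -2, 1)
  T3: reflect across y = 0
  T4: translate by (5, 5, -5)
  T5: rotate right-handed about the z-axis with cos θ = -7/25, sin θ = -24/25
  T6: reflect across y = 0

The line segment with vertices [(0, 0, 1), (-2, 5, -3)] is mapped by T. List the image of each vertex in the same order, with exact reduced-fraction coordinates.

T1 rotate right-handed about the x-axis with cos θ = -4/5, sin θ = -3/5: (0, 0, 1) → (0, 3/5, -4/5); (-2, 5, -3) → (-2, -29/5, -3/5)
T2 translate by (-1, -2, 1): (0, 3/5, -4/5) → (-1, -7/5, 1/5); (-2, -29/5, -3/5) → (-3, -39/5, 2/5)
T3 reflect across y = 0: (-1, -7/5, 1/5) → (-1, 7/5, 1/5); (-3, -39/5, 2/5) → (-3, 39/5, 2/5)
T4 translate by (5, 5, -5): (-1, 7/5, 1/5) → (4, 32/5, -24/5); (-3, 39/5, 2/5) → (2, 64/5, -23/5)
T5 rotate right-handed about the z-axis with cos θ = -7/25, sin θ = -24/25: (4, 32/5, -24/5) → (628/125, -704/125, -24/5); (2, 64/5, -23/5) → (1466/125, -688/125, -23/5)
T6 reflect across y = 0: (628/125, -704/125, -24/5) → (628/125, 704/125, -24/5); (1466/125, -688/125, -23/5) → (1466/125, 688/125, -23/5)

image vertices: (628/125, 704/125, -24/5), (1466/125, 688/125, -23/5)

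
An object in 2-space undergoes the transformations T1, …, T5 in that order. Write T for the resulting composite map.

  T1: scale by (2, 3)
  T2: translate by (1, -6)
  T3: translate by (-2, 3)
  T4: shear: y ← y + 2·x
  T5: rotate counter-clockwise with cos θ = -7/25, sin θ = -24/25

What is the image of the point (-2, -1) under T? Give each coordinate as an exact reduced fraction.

T(p) = (-349/25, 232/25)

T1 scale by (2, 3): (-2, -1) → (-4, -3)
T2 translate by (1, -6): (-4, -3) → (-3, -9)
T3 translate by (-2, 3): (-3, -9) → (-5, -6)
T4 shear: y ← y + 2·x: (-5, -6) → (-5, -16)
T5 rotate counter-clockwise with cos θ = -7/25, sin θ = -24/25: (-5, -16) → (-349/25, 232/25)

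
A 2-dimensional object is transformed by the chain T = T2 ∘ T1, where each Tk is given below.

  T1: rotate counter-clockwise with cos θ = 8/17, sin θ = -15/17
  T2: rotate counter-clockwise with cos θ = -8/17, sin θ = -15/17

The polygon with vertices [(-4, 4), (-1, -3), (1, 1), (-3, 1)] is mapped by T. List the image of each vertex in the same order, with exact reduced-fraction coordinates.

T1 rotate counter-clockwise with cos θ = 8/17, sin θ = -15/17: (-4, 4) → (28/17, 92/17); (-1, -3) → (-53/17, -9/17); (1, 1) → (23/17, -7/17); (-3, 1) → (-9/17, 53/17)
T2 rotate counter-clockwise with cos θ = -8/17, sin θ = -15/17: (28/17, 92/17) → (4, -4); (-53/17, -9/17) → (1, 3); (23/17, -7/17) → (-1, -1); (-9/17, 53/17) → (3, -1)

image vertices: (4, -4), (1, 3), (-1, -1), (3, -1)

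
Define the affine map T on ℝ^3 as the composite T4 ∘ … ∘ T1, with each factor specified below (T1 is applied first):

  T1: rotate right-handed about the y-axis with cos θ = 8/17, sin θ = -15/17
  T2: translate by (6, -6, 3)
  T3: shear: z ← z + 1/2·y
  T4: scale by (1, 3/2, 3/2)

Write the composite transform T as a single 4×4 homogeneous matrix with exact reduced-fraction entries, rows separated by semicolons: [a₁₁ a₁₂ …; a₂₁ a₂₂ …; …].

T1 = [8/17 0 -15/17 0; 0 1 0 0; 15/17 0 8/17 0; 0 0 0 1]
T2·T1 = [8/17 0 -15/17 6; 0 1 0 -6; 15/17 0 8/17 3; 0 0 0 1]
T3·…·T1 = [8/17 0 -15/17 6; 0 1 0 -6; 15/17 1/2 8/17 0; 0 0 0 1]
T4·…·T1 = [8/17 0 -15/17 6; 0 3/2 0 -9; 45/34 3/4 12/17 0; 0 0 0 1]

T = [8/17 0 -15/17 6; 0 3/2 0 -9; 45/34 3/4 12/17 0; 0 0 0 1]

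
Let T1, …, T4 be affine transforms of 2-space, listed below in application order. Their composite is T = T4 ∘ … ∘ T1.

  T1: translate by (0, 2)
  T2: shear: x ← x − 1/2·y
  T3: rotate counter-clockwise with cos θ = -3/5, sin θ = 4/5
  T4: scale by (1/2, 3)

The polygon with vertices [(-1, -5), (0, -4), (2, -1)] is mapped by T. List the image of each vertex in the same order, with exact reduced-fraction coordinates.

image vertices: (21/20, 33/5), (1/2, 6), (-17/20, 9/5)

T1 translate by (0, 2): (-1, -5) → (-1, -3); (0, -4) → (0, -2); (2, -1) → (2, 1)
T2 shear: x ← x − 1/2·y: (-1, -3) → (1/2, -3); (0, -2) → (1, -2); (2, 1) → (3/2, 1)
T3 rotate counter-clockwise with cos θ = -3/5, sin θ = 4/5: (1/2, -3) → (21/10, 11/5); (1, -2) → (1, 2); (3/2, 1) → (-17/10, 3/5)
T4 scale by (1/2, 3): (21/10, 11/5) → (21/20, 33/5); (1, 2) → (1/2, 6); (-17/10, 3/5) → (-17/20, 9/5)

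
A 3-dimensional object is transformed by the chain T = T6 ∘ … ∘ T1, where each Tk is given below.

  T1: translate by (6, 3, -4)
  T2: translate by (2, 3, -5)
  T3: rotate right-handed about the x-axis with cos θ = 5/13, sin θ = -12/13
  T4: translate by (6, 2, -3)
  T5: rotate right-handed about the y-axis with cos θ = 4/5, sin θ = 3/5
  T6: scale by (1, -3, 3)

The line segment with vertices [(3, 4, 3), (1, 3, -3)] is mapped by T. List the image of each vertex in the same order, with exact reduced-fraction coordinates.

image vertices: (317/65, -12/13, -4257/65), (159/65, 219/13, -4239/65)

T1 translate by (6, 3, -4): (3, 4, 3) → (9, 7, -1); (1, 3, -3) → (7, 6, -7)
T2 translate by (2, 3, -5): (9, 7, -1) → (11, 10, -6); (7, 6, -7) → (9, 9, -12)
T3 rotate right-handed about the x-axis with cos θ = 5/13, sin θ = -12/13: (11, 10, -6) → (11, -22/13, -150/13); (9, 9, -12) → (9, -99/13, -168/13)
T4 translate by (6, 2, -3): (11, -22/13, -150/13) → (17, 4/13, -189/13); (9, -99/13, -168/13) → (15, -73/13, -207/13)
T5 rotate right-handed about the y-axis with cos θ = 4/5, sin θ = 3/5: (17, 4/13, -189/13) → (317/65, 4/13, -1419/65); (15, -73/13, -207/13) → (159/65, -73/13, -1413/65)
T6 scale by (1, -3, 3): (317/65, 4/13, -1419/65) → (317/65, -12/13, -4257/65); (159/65, -73/13, -1413/65) → (159/65, 219/13, -4239/65)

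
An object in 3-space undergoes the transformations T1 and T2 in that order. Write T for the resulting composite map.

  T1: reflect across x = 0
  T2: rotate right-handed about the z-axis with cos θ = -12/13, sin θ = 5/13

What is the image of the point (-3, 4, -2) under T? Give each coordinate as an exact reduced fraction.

T1 reflect across x = 0: (-3, 4, -2) → (3, 4, -2)
T2 rotate right-handed about the z-axis with cos θ = -12/13, sin θ = 5/13: (3, 4, -2) → (-56/13, -33/13, -2)

T(p) = (-56/13, -33/13, -2)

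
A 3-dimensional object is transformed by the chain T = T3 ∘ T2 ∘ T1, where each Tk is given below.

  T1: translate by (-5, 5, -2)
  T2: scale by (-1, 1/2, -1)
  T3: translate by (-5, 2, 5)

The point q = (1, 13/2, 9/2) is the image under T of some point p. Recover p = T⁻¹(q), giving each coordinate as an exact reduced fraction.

p = (-1, 4, 5/2)

T1 = [1 0 0 -5; 0 1 0 5; 0 0 1 -2; 0 0 0 1]
T2·T1 = [-1 0 0 5; 0 1/2 0 5/2; 0 0 -1 2; 0 0 0 1]
T3·…·T1 = [-1 0 0 0; 0 1/2 0 9/2; 0 0 -1 7; 0 0 0 1]
det M = 1/2; M⁻¹ = [-1 0 0 0; 0 2 0 -9; 0 0 -1 7; 0 0 0 1]
M⁻¹ · (1, 13/2, 9/2)ᵀ = (-1, 4, 5/2)ᵀ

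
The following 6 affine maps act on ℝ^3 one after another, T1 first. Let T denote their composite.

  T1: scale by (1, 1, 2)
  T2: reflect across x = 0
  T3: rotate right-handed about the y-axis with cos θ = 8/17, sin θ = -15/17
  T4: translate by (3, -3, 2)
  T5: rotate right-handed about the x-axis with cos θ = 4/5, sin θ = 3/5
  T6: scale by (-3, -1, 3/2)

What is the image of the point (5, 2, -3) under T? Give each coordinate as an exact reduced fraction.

T1 scale by (1, 1, 2): (5, 2, -3) → (5, 2, -6)
T2 reflect across x = 0: (5, 2, -6) → (-5, 2, -6)
T3 rotate right-handed about the y-axis with cos θ = 8/17, sin θ = -15/17: (-5, 2, -6) → (50/17, 2, -123/17)
T4 translate by (3, -3, 2): (50/17, 2, -123/17) → (101/17, -1, -89/17)
T5 rotate right-handed about the x-axis with cos θ = 4/5, sin θ = 3/5: (101/17, -1, -89/17) → (101/17, 199/85, -407/85)
T6 scale by (-3, -1, 3/2): (101/17, 199/85, -407/85) → (-303/17, -199/85, -1221/170)

T(p) = (-303/17, -199/85, -1221/170)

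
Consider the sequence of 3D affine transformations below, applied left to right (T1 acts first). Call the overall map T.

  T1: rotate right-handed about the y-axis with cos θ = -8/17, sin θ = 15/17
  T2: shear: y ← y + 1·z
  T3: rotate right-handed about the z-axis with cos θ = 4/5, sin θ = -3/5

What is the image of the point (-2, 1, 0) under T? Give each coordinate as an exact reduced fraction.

T(p) = (41/17, 28/17, 30/17)

T1 rotate right-handed about the y-axis with cos θ = -8/17, sin θ = 15/17: (-2, 1, 0) → (16/17, 1, 30/17)
T2 shear: y ← y + 1·z: (16/17, 1, 30/17) → (16/17, 47/17, 30/17)
T3 rotate right-handed about the z-axis with cos θ = 4/5, sin θ = -3/5: (16/17, 47/17, 30/17) → (41/17, 28/17, 30/17)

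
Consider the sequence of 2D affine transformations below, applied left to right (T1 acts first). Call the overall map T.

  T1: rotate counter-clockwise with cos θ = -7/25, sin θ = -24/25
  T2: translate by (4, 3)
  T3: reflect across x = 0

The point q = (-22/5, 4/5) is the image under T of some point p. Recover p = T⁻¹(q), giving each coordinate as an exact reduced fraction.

p = (2, 1)

T1 = [-7/25 24/25 0; -24/25 -7/25 0; 0 0 1]
T2·T1 = [-7/25 24/25 4; -24/25 -7/25 3; 0 0 1]
T3·…·T1 = [7/25 -24/25 -4; -24/25 -7/25 3; 0 0 1]
det M = -1; M⁻¹ = [7/25 -24/25 4; -24/25 -7/25 -3; 0 0 1]
M⁻¹ · (-22/5, 4/5)ᵀ = (2, 1)ᵀ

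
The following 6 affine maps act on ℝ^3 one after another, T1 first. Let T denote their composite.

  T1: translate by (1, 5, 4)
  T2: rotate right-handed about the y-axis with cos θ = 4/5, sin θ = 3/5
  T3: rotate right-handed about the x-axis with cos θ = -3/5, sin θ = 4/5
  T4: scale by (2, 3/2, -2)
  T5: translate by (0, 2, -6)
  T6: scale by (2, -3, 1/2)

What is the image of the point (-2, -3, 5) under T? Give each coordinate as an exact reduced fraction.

T1 translate by (1, 5, 4): (-2, -3, 5) → (-1, 2, 9)
T2 rotate right-handed about the y-axis with cos θ = 4/5, sin θ = 3/5: (-1, 2, 9) → (23/5, 2, 39/5)
T3 rotate right-handed about the x-axis with cos θ = -3/5, sin θ = 4/5: (23/5, 2, 39/5) → (23/5, -186/25, -77/25)
T4 scale by (2, 3/2, -2): (23/5, -186/25, -77/25) → (46/5, -279/25, 154/25)
T5 translate by (0, 2, -6): (46/5, -279/25, 154/25) → (46/5, -229/25, 4/25)
T6 scale by (2, -3, 1/2): (46/5, -229/25, 4/25) → (92/5, 687/25, 2/25)

T(p) = (92/5, 687/25, 2/25)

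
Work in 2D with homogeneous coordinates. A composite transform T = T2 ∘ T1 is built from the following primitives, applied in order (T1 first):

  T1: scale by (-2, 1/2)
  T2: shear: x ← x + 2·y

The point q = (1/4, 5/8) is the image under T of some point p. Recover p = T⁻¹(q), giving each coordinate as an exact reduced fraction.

p = (1/2, 5/4)

T1 = [-2 0 0; 0 1/2 0; 0 0 1]
T2·T1 = [-2 1 0; 0 1/2 0; 0 0 1]
det M = -1; M⁻¹ = [-1/2 1 0; 0 2 0; 0 0 1]
M⁻¹ · (1/4, 5/8)ᵀ = (1/2, 5/4)ᵀ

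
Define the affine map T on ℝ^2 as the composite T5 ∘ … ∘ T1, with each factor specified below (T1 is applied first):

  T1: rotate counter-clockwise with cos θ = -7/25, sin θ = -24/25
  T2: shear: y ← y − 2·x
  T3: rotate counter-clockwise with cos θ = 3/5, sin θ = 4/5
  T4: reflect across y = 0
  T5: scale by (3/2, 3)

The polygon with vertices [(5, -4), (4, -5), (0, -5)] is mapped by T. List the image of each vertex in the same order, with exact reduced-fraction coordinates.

image vertices: (-3219/250, 42/125), (-2076/125, -339/125), (-438/25, -207/25)

T1 rotate counter-clockwise with cos θ = -7/25, sin θ = -24/25: (5, -4) → (-131/25, -92/25); (4, -5) → (-148/25, -61/25); (0, -5) → (-24/5, 7/5)
T2 shear: y ← y − 2·x: (-131/25, -92/25) → (-131/25, 34/5); (-148/25, -61/25) → (-148/25, 47/5); (-24/5, 7/5) → (-24/5, 11)
T3 rotate counter-clockwise with cos θ = 3/5, sin θ = 4/5: (-131/25, 34/5) → (-1073/125, -14/125); (-148/25, 47/5) → (-1384/125, 113/125); (-24/5, 11) → (-292/25, 69/25)
T4 reflect across y = 0: (-1073/125, -14/125) → (-1073/125, 14/125); (-1384/125, 113/125) → (-1384/125, -113/125); (-292/25, 69/25) → (-292/25, -69/25)
T5 scale by (3/2, 3): (-1073/125, 14/125) → (-3219/250, 42/125); (-1384/125, -113/125) → (-2076/125, -339/125); (-292/25, -69/25) → (-438/25, -207/25)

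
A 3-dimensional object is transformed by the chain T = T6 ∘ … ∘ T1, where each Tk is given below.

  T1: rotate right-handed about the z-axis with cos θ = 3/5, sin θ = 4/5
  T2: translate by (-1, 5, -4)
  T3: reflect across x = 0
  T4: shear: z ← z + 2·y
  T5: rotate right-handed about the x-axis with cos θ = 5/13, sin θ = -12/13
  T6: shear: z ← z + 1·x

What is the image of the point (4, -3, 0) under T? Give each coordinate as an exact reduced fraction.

T(p) = (-19/5, 688/65, -411/65)

T1 rotate right-handed about the z-axis with cos θ = 3/5, sin θ = 4/5: (4, -3, 0) → (24/5, 7/5, 0)
T2 translate by (-1, 5, -4): (24/5, 7/5, 0) → (19/5, 32/5, -4)
T3 reflect across x = 0: (19/5, 32/5, -4) → (-19/5, 32/5, -4)
T4 shear: z ← z + 2·y: (-19/5, 32/5, -4) → (-19/5, 32/5, 44/5)
T5 rotate right-handed about the x-axis with cos θ = 5/13, sin θ = -12/13: (-19/5, 32/5, 44/5) → (-19/5, 688/65, -164/65)
T6 shear: z ← z + 1·x: (-19/5, 688/65, -164/65) → (-19/5, 688/65, -411/65)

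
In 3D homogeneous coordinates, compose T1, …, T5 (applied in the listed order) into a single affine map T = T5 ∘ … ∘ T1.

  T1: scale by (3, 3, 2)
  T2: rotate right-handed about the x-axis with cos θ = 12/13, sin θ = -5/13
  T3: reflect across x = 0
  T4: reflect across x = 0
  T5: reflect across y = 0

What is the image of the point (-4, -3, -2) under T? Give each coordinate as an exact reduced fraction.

T(p) = (-12, 128/13, -3/13)

T1 scale by (3, 3, 2): (-4, -3, -2) → (-12, -9, -4)
T2 rotate right-handed about the x-axis with cos θ = 12/13, sin θ = -5/13: (-12, -9, -4) → (-12, -128/13, -3/13)
T3 reflect across x = 0: (-12, -128/13, -3/13) → (12, -128/13, -3/13)
T4 reflect across x = 0: (12, -128/13, -3/13) → (-12, -128/13, -3/13)
T5 reflect across y = 0: (-12, -128/13, -3/13) → (-12, 128/13, -3/13)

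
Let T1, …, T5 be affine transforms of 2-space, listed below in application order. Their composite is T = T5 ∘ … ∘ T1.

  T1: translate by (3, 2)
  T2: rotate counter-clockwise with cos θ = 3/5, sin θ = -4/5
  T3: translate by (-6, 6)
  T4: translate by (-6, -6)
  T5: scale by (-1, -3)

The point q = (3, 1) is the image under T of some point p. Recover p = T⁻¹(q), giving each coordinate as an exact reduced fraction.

p = (8/3, 5)

T1 = [1 0 3; 0 1 2; 0 0 1]
T2·T1 = [3/5 4/5 17/5; -4/5 3/5 -6/5; 0 0 1]
T3·…·T1 = [3/5 4/5 -13/5; -4/5 3/5 24/5; 0 0 1]
T4·…·T1 = [3/5 4/5 -43/5; -4/5 3/5 -6/5; 0 0 1]
T5·…·T1 = [-3/5 -4/5 43/5; 12/5 -9/5 18/5; 0 0 1]
det M = 3; M⁻¹ = [-3/5 4/15 21/5; -4/5 -1/5 38/5; 0 0 1]
M⁻¹ · (3, 1)ᵀ = (8/3, 5)ᵀ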